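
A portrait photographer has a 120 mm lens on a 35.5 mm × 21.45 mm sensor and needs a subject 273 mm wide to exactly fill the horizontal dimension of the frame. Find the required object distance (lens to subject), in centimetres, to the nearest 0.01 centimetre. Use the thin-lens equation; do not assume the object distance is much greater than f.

Magnification m = w/W = dᵢ/dₒ; combined with 1/f = 1/dₒ + 1/dᵢ this gives dₒ = f·(1 + W/w).
dₒ = 120 mm × (1 + 273/35.5) = 120 × 8.6901 ≈ 1042.817 mm = 104.282 cm.

104.28 cm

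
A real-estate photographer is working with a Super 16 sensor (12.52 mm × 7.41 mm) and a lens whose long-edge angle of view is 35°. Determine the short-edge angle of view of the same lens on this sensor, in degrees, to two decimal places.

21.14°

From the long-edge AOV: f = 12.52 / (2·tan(17.5°)) = 12.52 / 0.63060 ≈ 19.8542 mm.
Short-edge AOV = 2·arctan(7.41 / (2 × 19.8542)) = 2·arctan(0.18661) ≈ 21.1408°.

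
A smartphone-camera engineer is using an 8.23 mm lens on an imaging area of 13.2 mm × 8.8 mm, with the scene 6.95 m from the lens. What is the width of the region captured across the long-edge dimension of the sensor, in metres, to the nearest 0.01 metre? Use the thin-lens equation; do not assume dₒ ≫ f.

dₒ: 6.95 m = 6950 mm.
Similar triangles through the lens centre give W/dₒ = w/dᵢ; with 1/f = 1/dₒ + 1/dᵢ this gives W = w·(dₒ − f)/f.
W = 13.2 mm × (6950 − 8.23) / 8.23 = 13.2 × 843.4714 ≈ 11133.823 mm = 11.1338 m.

11.13 m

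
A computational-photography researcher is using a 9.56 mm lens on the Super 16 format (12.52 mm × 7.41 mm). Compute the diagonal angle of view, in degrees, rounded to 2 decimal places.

74.54°

Sensor diagonal = √(12.52² + 7.41²) = √211.6585 ≈ 14.5485 mm.
Angle of view α = 2·arctan(d/2f) with d = 14.5485 mm and f = 9.56 mm.
d/2f = 0.76090; arctan(0.76090) ≈ 37.2677°, so α ≈ 74.5353°.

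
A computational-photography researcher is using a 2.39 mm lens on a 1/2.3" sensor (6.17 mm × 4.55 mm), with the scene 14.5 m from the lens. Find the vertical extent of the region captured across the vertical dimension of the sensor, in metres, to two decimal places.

dₒ: 14.5 m = 14500 mm.
Similar triangles through the lens centre give W/dₒ = h/dᵢ; with 1/f = 1/dₒ + 1/dᵢ this gives W = h·(dₒ − f)/f.
W = 4.55 mm × (14500 − 2.39) / 2.39 = 4.55 × 6065.9456 ≈ 27600.053 mm = 27.6001 m.

27.60 m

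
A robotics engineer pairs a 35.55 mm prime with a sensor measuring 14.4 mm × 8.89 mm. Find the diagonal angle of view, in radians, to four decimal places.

0.4673 rad

Sensor diagonal = √(14.4² + 8.89²) = √286.3921 ≈ 16.9231 mm.
Angle of view α = 2·arctan(d/2f) with d = 16.9231 mm and f = 35.55 mm.
d/2f = 0.23802; arctan(0.23802) ≈ 0.2337 rad, so α ≈ 0.4673 rad.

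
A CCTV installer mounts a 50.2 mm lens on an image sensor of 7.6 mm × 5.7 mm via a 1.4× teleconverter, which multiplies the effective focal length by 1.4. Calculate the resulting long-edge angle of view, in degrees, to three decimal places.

6.190°

Effective focal length f = 50.2 × 1.4 = 70.28 mm.
α = 2·arctan(7.6 / (2 × 70.28)) = 2·arctan(0.05407) ≈ 6.1899°.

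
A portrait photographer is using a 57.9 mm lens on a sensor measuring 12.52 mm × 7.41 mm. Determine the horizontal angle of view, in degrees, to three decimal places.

Angle of view α = 2·arctan(w/2f) with w = 12.52 mm and f = 57.9 mm.
w/2f = 0.10812; arctan(0.10812) ≈ 6.1707°, so α ≈ 12.3414°.

12.341°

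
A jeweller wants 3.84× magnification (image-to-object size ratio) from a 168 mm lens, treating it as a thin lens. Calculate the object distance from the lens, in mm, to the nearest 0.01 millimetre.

211.75 mm

With m = dᵢ/dₒ and 1/f = 1/dₒ + 1/dᵢ, substituting dᵢ = m·dₒ gives 1/f = (1 + 1/m)/dₒ, hence dₒ = f·(1 + 1/m).
dₒ = 168 × (1 + 1/3.84) = 168 × 1.26042 ≈ 211.750 mm.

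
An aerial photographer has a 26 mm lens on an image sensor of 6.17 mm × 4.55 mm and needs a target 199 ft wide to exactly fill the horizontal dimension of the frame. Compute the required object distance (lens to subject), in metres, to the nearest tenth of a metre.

255.6 m

W: 199 ft × 304.8 mm/ft = 60655.20 mm.
Magnification m = w/W = dᵢ/dₒ; combined with 1/f = 1/dₒ + 1/dᵢ this gives dₒ = f·(1 + W/w).
dₒ = 26 mm × (1 + 60655.2/6.17) = 26 × 9831.6642 ≈ 255623.269 mm = 255.623 m.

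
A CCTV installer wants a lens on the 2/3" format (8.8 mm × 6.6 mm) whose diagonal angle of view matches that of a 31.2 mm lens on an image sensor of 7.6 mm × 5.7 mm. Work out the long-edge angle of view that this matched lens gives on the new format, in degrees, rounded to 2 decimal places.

13.89°

Sensor diagonal = √(7.6² + 5.7²) = √90.2500 ≈ 9.5000 mm.
Sensor diagonal = √(8.8² + 6.6²) = √121.0000 ≈ 11.0000 mm.
Equal diagonal AOV ⇒ f₂ = f₁ · 11.0000/9.5000 = 31.2 × 1.15789 ≈ 36.1263 mm.
Long-edge AOV on the new format = 2·arctan(8.8 / (2 × 36.1263)) = 2·arctan(0.12179) ≈ 13.8883°.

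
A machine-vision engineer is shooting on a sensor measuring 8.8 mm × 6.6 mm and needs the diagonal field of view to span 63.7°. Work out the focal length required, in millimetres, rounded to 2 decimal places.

Sensor diagonal = √(8.8² + 6.6²) = √121.0000 ≈ 11.0000 mm.
From α = 2·arctan(d/2f) we get f = d / (2·tan(α/2)).
With d = 11.0000 mm and α/2 = 31.85°, tan(α/2) ≈ 0.62124, so f ≈ 11.0000 / 1.24247 ≈ 8.8533 mm.

8.85 mm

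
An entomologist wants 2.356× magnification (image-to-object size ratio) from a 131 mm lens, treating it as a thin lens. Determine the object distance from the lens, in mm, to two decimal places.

186.60 mm

With m = dᵢ/dₒ and 1/f = 1/dₒ + 1/dᵢ, substituting dᵢ = m·dₒ gives 1/f = (1 + 1/m)/dₒ, hence dₒ = f·(1 + 1/m).
dₒ = 131 × (1 + 1/2.356) = 131 × 1.42445 ≈ 186.603 mm.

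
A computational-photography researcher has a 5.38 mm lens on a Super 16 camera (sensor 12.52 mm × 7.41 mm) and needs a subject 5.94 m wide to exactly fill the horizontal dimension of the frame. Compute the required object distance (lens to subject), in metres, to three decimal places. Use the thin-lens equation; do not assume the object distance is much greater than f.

W: 5.94 m = 5940 mm.
Magnification m = w/W = dᵢ/dₒ; combined with 1/f = 1/dₒ + 1/dᵢ this gives dₒ = f·(1 + W/w).
dₒ = 5.38 mm × (1 + 5940/12.52) = 5.38 × 475.4409 ≈ 2557.872 mm = 2.55787 m.

2.558 m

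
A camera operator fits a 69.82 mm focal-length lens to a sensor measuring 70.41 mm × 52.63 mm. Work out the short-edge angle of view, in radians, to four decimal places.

0.7209 rad

Angle of view α = 2·arctan(h/2f) with h = 52.63 mm and f = 69.82 mm.
h/2f = 0.37690; arctan(0.37690) ≈ 0.3604 rad, so α ≈ 0.7209 rad.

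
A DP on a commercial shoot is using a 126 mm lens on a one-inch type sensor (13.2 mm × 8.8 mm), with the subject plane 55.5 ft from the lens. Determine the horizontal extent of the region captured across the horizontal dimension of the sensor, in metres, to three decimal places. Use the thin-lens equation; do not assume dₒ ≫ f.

dₒ: 55.5 ft × 304.8 mm/ft = 16916.40 mm.
Similar triangles through the lens centre give W/dₒ = w/dᵢ; with 1/f = 1/dₒ + 1/dᵢ this gives W = w·(dₒ − f)/f.
W = 13.2 mm × (16916.4 − 126) / 126 = 13.2 × 133.2571 ≈ 1758.994 mm = 1.75899 m.

1.759 m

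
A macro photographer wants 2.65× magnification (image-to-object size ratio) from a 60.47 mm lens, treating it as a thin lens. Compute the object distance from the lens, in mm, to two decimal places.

With m = dᵢ/dₒ and 1/f = 1/dₒ + 1/dᵢ, substituting dᵢ = m·dₒ gives 1/f = (1 + 1/m)/dₒ, hence dₒ = f·(1 + 1/m).
dₒ = 60.47 × (1 + 1/2.65) = 60.47 × 1.37736 ≈ 83.289 mm.

83.29 mm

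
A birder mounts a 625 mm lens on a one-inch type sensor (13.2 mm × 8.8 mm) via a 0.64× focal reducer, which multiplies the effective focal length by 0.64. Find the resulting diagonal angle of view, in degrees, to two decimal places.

Effective focal length f = 625 × 0.64 = 400 mm.
Sensor diagonal = √(13.2² + 8.8²) = √251.6800 ≈ 15.8644 mm.
α = 2·arctan(15.864 / (2 × 400)) = 2·arctan(0.01983) ≈ 2.2721°.

2.27°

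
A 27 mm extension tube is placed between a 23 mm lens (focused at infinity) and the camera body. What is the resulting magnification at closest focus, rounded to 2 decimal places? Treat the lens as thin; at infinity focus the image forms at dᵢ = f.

The tube moves the image plane from f to f + e, so dᵢ = 23 + 27 = 50 mm. Focus is achieved when 1/f = 1/dₒ + 1/dᵢ, giving dₒ = 1/(1/f − 1/(f+e)).
Magnification m = dᵢ/dₒ = (f+e)·(1/f − 1/(f+e)) = e/f = 27/23 ≈ 1.1739.

1.17×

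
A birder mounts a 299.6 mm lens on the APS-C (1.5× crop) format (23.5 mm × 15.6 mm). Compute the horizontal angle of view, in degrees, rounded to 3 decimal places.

4.492°

Angle of view α = 2·arctan(w/2f) with w = 23.5 mm and f = 299.6 mm.
w/2f = 0.03922; arctan(0.03922) ≈ 2.2459°, so α ≈ 4.4919°.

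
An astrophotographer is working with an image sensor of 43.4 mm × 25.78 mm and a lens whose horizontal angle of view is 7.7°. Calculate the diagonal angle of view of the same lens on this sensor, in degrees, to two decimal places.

From the horizontal AOV: f = 43.4 / (2·tan(3.85°)) = 43.4 / 0.13459 ≈ 322.4537 mm.
Sensor diagonal = √(43.4² + 25.78²) = √2548.1684 ≈ 50.4794 mm.
Diagonal AOV = 2·arctan(50.4794 / (2 × 322.4537)) = 2·arctan(0.07827) ≈ 8.9513°.

8.95°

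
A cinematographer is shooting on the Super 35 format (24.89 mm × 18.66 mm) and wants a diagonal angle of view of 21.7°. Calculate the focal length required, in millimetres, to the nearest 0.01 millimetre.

81.15 mm

Sensor diagonal = √(24.89² + 18.66²) = √967.7077 ≈ 31.1080 mm.
From α = 2·arctan(d/2f) we get f = d / (2·tan(α/2)).
With d = 31.1080 mm and α/2 = 10.85°, tan(α/2) ≈ 0.19166, so f ≈ 31.1080 / 0.38333 ≈ 81.1521 mm.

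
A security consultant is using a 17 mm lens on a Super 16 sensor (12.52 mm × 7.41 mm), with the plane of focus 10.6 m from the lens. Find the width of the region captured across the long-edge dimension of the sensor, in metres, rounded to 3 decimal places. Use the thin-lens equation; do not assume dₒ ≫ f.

dₒ: 10.6 m = 10600 mm.
Similar triangles through the lens centre give W/dₒ = w/dᵢ; with 1/f = 1/dₒ + 1/dᵢ this gives W = w·(dₒ − f)/f.
W = 12.52 mm × (10600 − 17) / 17 = 12.52 × 622.5294 ≈ 7794.068 mm = 7.79407 m.

7.794 m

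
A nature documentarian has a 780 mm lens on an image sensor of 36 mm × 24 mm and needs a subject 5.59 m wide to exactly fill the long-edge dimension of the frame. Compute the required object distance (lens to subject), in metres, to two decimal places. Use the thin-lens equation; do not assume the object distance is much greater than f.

W: 5.59 m = 5590 mm.
Magnification m = w/W = dᵢ/dₒ; combined with 1/f = 1/dₒ + 1/dᵢ this gives dₒ = f·(1 + W/w).
dₒ = 780 mm × (1 + 5590/36) = 780 × 156.2778 ≈ 121896.667 mm = 121.897 m.

121.90 m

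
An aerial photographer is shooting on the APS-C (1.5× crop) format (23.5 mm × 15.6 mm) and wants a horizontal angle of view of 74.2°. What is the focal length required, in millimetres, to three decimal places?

15.536 mm

From α = 2·arctan(w/2f) we get f = w / (2·tan(α/2)).
With w = 23.5 mm and α/2 = 37.1°, tan(α/2) ≈ 0.75629, so f ≈ 23.5 / 1.51259 ≈ 15.5363 mm.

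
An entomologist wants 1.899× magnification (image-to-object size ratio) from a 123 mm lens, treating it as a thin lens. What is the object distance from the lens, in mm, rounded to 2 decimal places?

187.77 mm

With m = dᵢ/dₒ and 1/f = 1/dₒ + 1/dᵢ, substituting dᵢ = m·dₒ gives 1/f = (1 + 1/m)/dₒ, hence dₒ = f·(1 + 1/m).
dₒ = 123 × (1 + 1/1.899) = 123 × 1.52659 ≈ 187.771 mm.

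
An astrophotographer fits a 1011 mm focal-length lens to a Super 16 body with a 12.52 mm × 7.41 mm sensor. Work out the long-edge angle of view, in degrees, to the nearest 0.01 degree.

0.71°

Angle of view α = 2·arctan(w/2f) with w = 12.52 mm and f = 1011 mm.
w/2f = 0.00619; arctan(0.00619) ≈ 0.3548°, so α ≈ 0.7095°.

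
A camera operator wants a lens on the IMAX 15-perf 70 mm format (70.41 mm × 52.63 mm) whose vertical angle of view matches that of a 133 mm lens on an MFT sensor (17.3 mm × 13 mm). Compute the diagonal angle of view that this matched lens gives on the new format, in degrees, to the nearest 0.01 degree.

Equal vertical AOV ⇒ f₂ = f₁ · 52.63/13 = 133 × 4.04846 ≈ 538.4454 mm.
Sensor diagonal = √(70.41² + 52.63²) = √7727.4850 ≈ 87.9061 mm.
Diagonal AOV on the new format = 2·arctan(87.9061 / (2 × 538.4454)) = 2·arctan(0.08163) ≈ 9.3334°.

9.33°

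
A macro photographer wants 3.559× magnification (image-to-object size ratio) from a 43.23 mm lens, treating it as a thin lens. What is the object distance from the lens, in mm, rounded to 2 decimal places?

With m = dᵢ/dₒ and 1/f = 1/dₒ + 1/dᵢ, substituting dᵢ = m·dₒ gives 1/f = (1 + 1/m)/dₒ, hence dₒ = f·(1 + 1/m).
dₒ = 43.23 × (1 + 1/3.559) = 43.23 × 1.28098 ≈ 55.377 mm.

55.38 mm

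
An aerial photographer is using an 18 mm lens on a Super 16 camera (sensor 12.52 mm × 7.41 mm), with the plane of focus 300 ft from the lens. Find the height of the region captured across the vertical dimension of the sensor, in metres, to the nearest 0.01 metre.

37.64 m

dₒ: 300 ft × 304.8 mm/ft = 91440.00 mm.
Similar triangles through the lens centre give W/dₒ = h/dᵢ; with 1/f = 1/dₒ + 1/dᵢ this gives W = h·(dₒ − f)/f.
W = 7.41 mm × (91440 − 18) / 18 = 7.41 × 5078.9998 ≈ 37635.389 mm = 37.6354 m.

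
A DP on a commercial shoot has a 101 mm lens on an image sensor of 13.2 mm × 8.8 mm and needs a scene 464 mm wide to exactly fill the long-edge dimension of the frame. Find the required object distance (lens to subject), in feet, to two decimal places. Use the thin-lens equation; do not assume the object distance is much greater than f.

11.98 ft

Magnification m = w/W = dᵢ/dₒ; combined with 1/f = 1/dₒ + 1/dᵢ this gives dₒ = f·(1 + W/w).
dₒ = 101 mm × (1 + 464/13.2) = 101 × 36.1515 ≈ 3651.303 mm = 3651.303/304.8 ft = 11.9793 ft.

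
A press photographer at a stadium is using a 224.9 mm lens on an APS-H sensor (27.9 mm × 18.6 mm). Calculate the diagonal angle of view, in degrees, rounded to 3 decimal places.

8.527°

Sensor diagonal = √(27.9² + 18.6²) = √1124.3700 ≈ 33.5316 mm.
Angle of view α = 2·arctan(d/2f) with d = 33.5316 mm and f = 224.9 mm.
d/2f = 0.07455; arctan(0.07455) ≈ 4.2634°, so α ≈ 8.5268°.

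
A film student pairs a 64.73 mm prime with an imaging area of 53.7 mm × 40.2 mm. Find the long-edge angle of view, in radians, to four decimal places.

Angle of view α = 2·arctan(w/2f) with w = 53.7 mm and f = 64.73 mm.
w/2f = 0.41480; arctan(0.41480) ≈ 0.3932 rad, so α ≈ 0.7864 rad.

0.7864 rad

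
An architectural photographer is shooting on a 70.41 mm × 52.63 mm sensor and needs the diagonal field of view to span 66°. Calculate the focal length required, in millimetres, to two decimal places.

67.68 mm

Sensor diagonal = √(70.41² + 52.63²) = √7727.4850 ≈ 87.9061 mm.
From α = 2·arctan(d/2f) we get f = d / (2·tan(α/2)).
With d = 87.9061 mm and α/2 = 33°, tan(α/2) ≈ 0.64941, so f ≈ 87.9061 / 1.29882 ≈ 67.6818 mm.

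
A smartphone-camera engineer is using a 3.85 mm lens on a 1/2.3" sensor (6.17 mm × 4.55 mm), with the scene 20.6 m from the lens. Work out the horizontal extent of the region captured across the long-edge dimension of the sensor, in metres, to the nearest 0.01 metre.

dₒ: 20.6 m = 20600 mm.
Similar triangles through the lens centre give W/dₒ = w/dᵢ; with 1/f = 1/dₒ + 1/dᵢ this gives W = w·(dₒ − f)/f.
W = 6.17 mm × (20600 − 3.85) / 3.85 = 6.17 × 5349.6494 ≈ 33007.336 mm = 33.0073 m.

33.01 m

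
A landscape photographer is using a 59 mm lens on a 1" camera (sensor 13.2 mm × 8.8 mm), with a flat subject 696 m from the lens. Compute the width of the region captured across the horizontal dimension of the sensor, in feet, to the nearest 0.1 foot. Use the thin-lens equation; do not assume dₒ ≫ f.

510.8 ft

dₒ: 696 m = 696000 mm.
Similar triangles through the lens centre give W/dₒ = w/dᵢ; with 1/f = 1/dₒ + 1/dᵢ this gives W = w·(dₒ − f)/f.
W = 13.2 mm × (696000 − 59) / 59 = 13.2 × 11795.6102 ≈ 155702.054 mm = 155702.054/304.8 ft = 510.834 ft.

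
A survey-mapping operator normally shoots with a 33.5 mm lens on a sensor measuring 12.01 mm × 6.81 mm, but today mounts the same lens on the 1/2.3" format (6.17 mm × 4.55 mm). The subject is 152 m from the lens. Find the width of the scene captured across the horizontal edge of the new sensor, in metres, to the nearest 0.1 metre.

The focal length stays 33.5 mm; the relevant sensor dimension is now w = 6.17 mm. Object distance dₒ = 152 m = 152000 mm.
Thin-lens field width W = w·(dₒ − f)/f = 6.17 × (152000 − 33.5)/33.5 ≈ 27989.054 mm = 27.9891 m.

28.0 m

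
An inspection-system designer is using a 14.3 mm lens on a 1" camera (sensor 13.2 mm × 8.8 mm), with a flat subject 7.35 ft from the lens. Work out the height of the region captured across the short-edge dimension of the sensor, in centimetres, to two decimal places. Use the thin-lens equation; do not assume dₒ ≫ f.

dₒ: 7.35 ft × 304.8 mm/ft = 2240.28 mm.
Similar triangles through the lens centre give W/dₒ = h/dᵢ; with 1/f = 1/dₒ + 1/dᵢ this gives W = h·(dₒ − f)/f.
W = 8.8 mm × (2240.28 − 14.3) / 14.3 = 8.8 × 155.6629 ≈ 1369.834 mm = 136.983 cm.

136.98 cm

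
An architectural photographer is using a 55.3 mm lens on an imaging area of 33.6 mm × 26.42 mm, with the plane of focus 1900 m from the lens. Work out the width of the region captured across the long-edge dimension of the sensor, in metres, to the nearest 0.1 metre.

dₒ: 1900 m = 1.9e+06 mm.
Similar triangles through the lens centre give W/dₒ = w/dᵢ; with 1/f = 1/dₒ + 1/dᵢ this gives W = w·(dₒ − f)/f.
W = 33.6 mm × (1.9e+06 − 55.3) / 55.3 = 33.6 × 34357.0470 ≈ 1154396.780 mm = 1154.4 m.

1154.4 m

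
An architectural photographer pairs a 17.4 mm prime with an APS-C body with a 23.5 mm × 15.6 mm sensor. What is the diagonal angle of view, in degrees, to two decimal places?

78.05°

Sensor diagonal = √(23.5² + 15.6²) = √795.6100 ≈ 28.2066 mm.
Angle of view α = 2·arctan(d/2f) with d = 28.2066 mm and f = 17.4 mm.
d/2f = 0.81053; arctan(0.81053) ≈ 39.0259°, so α ≈ 78.0518°.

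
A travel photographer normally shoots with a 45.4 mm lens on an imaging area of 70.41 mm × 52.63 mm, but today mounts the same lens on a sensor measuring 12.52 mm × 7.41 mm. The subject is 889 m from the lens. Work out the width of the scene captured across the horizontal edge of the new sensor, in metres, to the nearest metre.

245 m

The focal length stays 45.4 mm; the relevant sensor dimension is now w = 12.52 mm. Object distance dₒ = 889 m = 889000 mm.
Thin-lens field width W = w·(dₒ − f)/f = 12.52 × (889000 − 45.4)/45.4 ≈ 245147.832 mm = 245.148 m.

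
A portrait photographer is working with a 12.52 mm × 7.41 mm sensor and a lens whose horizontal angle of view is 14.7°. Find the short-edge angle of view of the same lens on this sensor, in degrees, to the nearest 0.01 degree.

From the horizontal AOV: f = 12.52 / (2·tan(7.35°)) = 12.52 / 0.25798 ≈ 48.5309 mm.
Short-edge AOV = 2·arctan(7.41 / (2 × 48.5309)) = 2·arctan(0.07634) ≈ 8.7313°.

8.73°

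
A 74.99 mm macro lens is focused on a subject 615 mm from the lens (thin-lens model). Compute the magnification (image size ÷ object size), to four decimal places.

Thin lens: 1/f = 1/dₒ + 1/dᵢ → 1/dᵢ = 1/74.99 − 1/615 = 0.0117091 mm⁻¹, so dᵢ ≈ 85.4037 mm.
Magnification m = dᵢ/dₒ = 85.4037/615 ≈ 0.13887.

0.1389×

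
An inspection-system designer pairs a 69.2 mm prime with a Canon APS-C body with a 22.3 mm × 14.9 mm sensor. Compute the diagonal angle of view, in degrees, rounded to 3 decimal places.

Sensor diagonal = √(22.3² + 14.9²) = √719.3000 ≈ 26.8198 mm.
Angle of view α = 2·arctan(d/2f) with d = 26.8198 mm and f = 69.2 mm.
d/2f = 0.19378; arctan(0.19378) ≈ 10.9671°, so α ≈ 21.9342°.

21.934°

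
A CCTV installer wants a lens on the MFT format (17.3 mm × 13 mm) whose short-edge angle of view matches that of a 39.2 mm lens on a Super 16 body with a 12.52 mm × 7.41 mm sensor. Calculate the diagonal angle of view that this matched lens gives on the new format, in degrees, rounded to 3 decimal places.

Equal short-edge AOV ⇒ f₂ = f₁ · 13/7.41 = 39.2 × 1.75439 ≈ 68.7719 mm.
Sensor diagonal = √(17.3² + 13²) = √468.2900 ≈ 21.6400 mm.
Diagonal AOV on the new format = 2·arctan(21.6400 / (2 × 68.7719)) = 2·arctan(0.15733) ≈ 17.8823°.

17.882°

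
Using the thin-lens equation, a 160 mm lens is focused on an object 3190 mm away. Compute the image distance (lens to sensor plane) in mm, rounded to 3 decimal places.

168.449 mm

1/dᵢ = 1/f − 1/dₒ = 1/160 − 1/3190 = 0.0059365 mm⁻¹.
dᵢ = 1/0.0059365 ≈ 168.4488 mm.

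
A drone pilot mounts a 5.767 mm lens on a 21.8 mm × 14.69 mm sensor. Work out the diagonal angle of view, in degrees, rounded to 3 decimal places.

132.620°

Sensor diagonal = √(21.8² + 14.69²) = √691.0361 ≈ 26.2876 mm.
Angle of view α = 2·arctan(d/2f) with d = 26.2876 mm and f = 5.767 mm.
d/2f = 2.27914; arctan(2.27914) ≈ 66.3099°, so α ≈ 132.6199°.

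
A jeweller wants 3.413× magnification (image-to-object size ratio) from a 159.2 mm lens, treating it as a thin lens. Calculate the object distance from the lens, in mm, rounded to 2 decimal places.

205.85 mm

With m = dᵢ/dₒ and 1/f = 1/dₒ + 1/dᵢ, substituting dᵢ = m·dₒ gives 1/f = (1 + 1/m)/dₒ, hence dₒ = f·(1 + 1/m).
dₒ = 159.2 × (1 + 1/3.413) = 159.2 × 1.29300 ≈ 205.845 mm.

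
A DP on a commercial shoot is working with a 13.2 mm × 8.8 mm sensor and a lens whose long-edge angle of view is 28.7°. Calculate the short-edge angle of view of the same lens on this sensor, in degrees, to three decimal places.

From the long-edge AOV: f = 13.2 / (2·tan(14.35°)) = 13.2 / 0.51165 ≈ 25.7987 mm.
Short-edge AOV = 2·arctan(8.8 / (2 × 25.7987)) = 2·arctan(0.17055) ≈ 19.3574°.

19.357°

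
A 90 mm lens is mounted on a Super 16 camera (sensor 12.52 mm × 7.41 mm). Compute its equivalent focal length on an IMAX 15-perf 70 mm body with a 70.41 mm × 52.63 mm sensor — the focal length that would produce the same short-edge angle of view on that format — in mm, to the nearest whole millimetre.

639 mm

Equal angle of view means equal height/f ratio, so f₂ = f₁ · (height₂/height₁) = 90 × 52.63/7.41.
f₂ = 90 × 7.10256 ≈ 639.231 mm.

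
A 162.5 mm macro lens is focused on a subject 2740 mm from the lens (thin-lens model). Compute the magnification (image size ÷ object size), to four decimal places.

0.0630×

Thin lens: 1/f = 1/dₒ + 1/dᵢ → 1/dᵢ = 1/162.5 − 1/2740 = 0.0057889 mm⁻¹, so dᵢ ≈ 172.7449 mm.
Magnification m = dᵢ/dₒ = 172.7449/2740 ≈ 0.06305.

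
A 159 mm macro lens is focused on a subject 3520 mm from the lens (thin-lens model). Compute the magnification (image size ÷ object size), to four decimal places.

Thin lens: 1/f = 1/dₒ + 1/dᵢ → 1/dᵢ = 1/159 − 1/3520 = 0.0060052 mm⁻¹, so dᵢ ≈ 166.5219 mm.
Magnification m = dᵢ/dₒ = 166.5219/3520 ≈ 0.04731.

0.0473×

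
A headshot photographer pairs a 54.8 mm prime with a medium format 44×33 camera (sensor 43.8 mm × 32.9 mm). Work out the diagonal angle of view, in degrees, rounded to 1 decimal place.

Sensor diagonal = √(43.8² + 32.9²) = √3000.8500 ≈ 54.7800 mm.
Angle of view α = 2·arctan(d/2f) with d = 54.7800 mm and f = 54.8 mm.
d/2f = 0.49982; arctan(0.49982) ≈ 26.5567°, so α ≈ 53.1134°.

53.1°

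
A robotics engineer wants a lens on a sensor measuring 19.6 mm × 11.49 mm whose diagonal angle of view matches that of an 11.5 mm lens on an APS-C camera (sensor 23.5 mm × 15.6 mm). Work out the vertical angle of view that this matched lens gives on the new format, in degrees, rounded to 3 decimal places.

63.616°

Sensor diagonal = √(23.5² + 15.6²) = √795.6100 ≈ 28.2066 mm.
Sensor diagonal = √(19.6² + 11.49²) = √516.1801 ≈ 22.7196 mm.
Equal diagonal AOV ⇒ f₂ = f₁ · 22.7196/28.2066 = 11.5 × 0.80547 ≈ 9.2629 mm.
Vertical AOV on the new format = 2·arctan(11.49 / (2 × 9.2629)) = 2·arctan(0.62021) ≈ 63.6156°.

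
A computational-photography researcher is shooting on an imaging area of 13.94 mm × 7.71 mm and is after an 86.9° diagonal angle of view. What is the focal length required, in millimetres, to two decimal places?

8.41 mm

Sensor diagonal = √(13.94² + 7.71²) = √253.7677 ≈ 15.9301 mm.
From α = 2·arctan(d/2f) we get f = d / (2·tan(α/2)).
With d = 15.9301 mm and α/2 = 43.45°, tan(α/2) ≈ 0.94731, so f ≈ 15.9301 / 1.89461 ≈ 8.4081 mm.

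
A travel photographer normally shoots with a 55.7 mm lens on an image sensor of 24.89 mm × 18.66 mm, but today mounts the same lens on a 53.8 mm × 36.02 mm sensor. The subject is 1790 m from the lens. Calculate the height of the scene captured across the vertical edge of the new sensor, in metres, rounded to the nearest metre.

1158 m

The focal length stays 55.7 mm; the relevant sensor dimension is now h = 36.02 mm. Object distance dₒ = 1790 m = 1.79e+06 mm.
Thin-lens field height W = h·(dₒ − f)/f = 36.02 × (1.79e+06 − 55.7)/55.7 ≈ 1157518.738 mm = 1157.52 m.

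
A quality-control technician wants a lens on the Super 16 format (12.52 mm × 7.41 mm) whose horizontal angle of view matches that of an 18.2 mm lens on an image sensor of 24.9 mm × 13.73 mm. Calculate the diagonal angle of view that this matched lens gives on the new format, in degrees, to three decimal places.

Equal horizontal AOV ⇒ f₂ = f₁ · 12.52/24.9 = 18.2 × 0.50281 ≈ 9.1512 mm.
Sensor diagonal = √(12.52² + 7.41²) = √211.6585 ≈ 14.5485 mm.
Diagonal AOV on the new format = 2·arctan(14.5485 / (2 × 9.1512)) = 2·arctan(0.79490) ≈ 76.9622°.

76.962°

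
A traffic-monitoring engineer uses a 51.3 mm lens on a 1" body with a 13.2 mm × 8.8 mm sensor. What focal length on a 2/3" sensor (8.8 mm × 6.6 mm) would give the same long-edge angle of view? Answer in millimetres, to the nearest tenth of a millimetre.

Equal angle of view means equal width/f ratio, so f₂ = f₁ · (width₂/width₁) = 51.3 × 8.8/13.2.
f₂ = 51.3 × 0.66667 ≈ 34.200 mm.

34.2 mm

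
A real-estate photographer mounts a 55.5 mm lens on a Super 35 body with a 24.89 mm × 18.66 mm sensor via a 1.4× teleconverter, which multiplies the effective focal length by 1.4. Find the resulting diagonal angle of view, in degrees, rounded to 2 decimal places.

22.64°

Effective focal length f = 55.5 × 1.4 = 77.7 mm.
Sensor diagonal = √(24.89² + 18.66²) = √967.7077 ≈ 31.1080 mm.
α = 2·arctan(31.108 / (2 × 77.7)) = 2·arctan(0.20018) ≈ 22.6397°.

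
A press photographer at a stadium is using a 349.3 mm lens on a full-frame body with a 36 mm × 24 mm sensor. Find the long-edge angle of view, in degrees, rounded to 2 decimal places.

5.90°

Angle of view α = 2·arctan(w/2f) with w = 36 mm and f = 349.3 mm.
w/2f = 0.05153; arctan(0.05153) ≈ 2.9499°, so α ≈ 5.8999°.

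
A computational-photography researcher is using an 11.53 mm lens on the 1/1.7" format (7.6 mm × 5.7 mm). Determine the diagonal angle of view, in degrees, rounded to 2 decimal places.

44.78°

Sensor diagonal = √(7.6² + 5.7²) = √90.2500 ≈ 9.5000 mm.
Angle of view α = 2·arctan(d/2f) with d = 9.5000 mm and f = 11.53 mm.
d/2f = 0.41197; arctan(0.41197) ≈ 22.3901°, so α ≈ 44.7803°.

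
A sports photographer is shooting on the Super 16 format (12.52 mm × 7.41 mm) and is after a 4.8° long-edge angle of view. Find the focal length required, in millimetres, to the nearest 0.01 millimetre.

From α = 2·arctan(w/2f) we get f = w / (2·tan(α/2)).
With w = 12.52 mm and α/2 = 2.4°, tan(α/2) ≈ 0.04191, so f ≈ 12.52 / 0.08382 ≈ 149.3591 mm.

149.36 mm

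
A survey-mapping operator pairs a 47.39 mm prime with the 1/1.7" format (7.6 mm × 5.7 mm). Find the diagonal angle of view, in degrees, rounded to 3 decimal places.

11.448°

Sensor diagonal = √(7.6² + 5.7²) = √90.2500 ≈ 9.5000 mm.
Angle of view α = 2·arctan(d/2f) with d = 9.5000 mm and f = 47.39 mm.
d/2f = 0.10023; arctan(0.10023) ≈ 5.7238°, so α ≈ 11.4475°.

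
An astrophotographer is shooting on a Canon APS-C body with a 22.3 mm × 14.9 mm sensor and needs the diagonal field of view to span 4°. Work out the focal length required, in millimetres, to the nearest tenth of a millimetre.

384.0 mm

Sensor diagonal = √(22.3² + 14.9²) = √719.3000 ≈ 26.8198 mm.
From α = 2·arctan(d/2f) we get f = d / (2·tan(α/2)).
With d = 26.8198 mm and α/2 = 2°, tan(α/2) ≈ 0.03492, so f ≈ 26.8198 / 0.06984 ≈ 384.0088 mm.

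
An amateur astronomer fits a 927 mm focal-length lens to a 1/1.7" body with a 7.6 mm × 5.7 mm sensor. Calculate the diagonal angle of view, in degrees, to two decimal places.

Sensor diagonal = √(7.6² + 5.7²) = √90.2500 ≈ 9.5000 mm.
Angle of view α = 2·arctan(d/2f) with d = 9.5000 mm and f = 927 mm.
d/2f = 0.00512; arctan(0.00512) ≈ 0.2936°, so α ≈ 0.5872°.

0.59°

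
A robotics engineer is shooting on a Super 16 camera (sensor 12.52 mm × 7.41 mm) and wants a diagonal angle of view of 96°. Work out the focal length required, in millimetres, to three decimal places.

Sensor diagonal = √(12.52² + 7.41²) = √211.6585 ≈ 14.5485 mm.
From α = 2·arctan(d/2f) we get f = d / (2·tan(α/2)).
With d = 14.5485 mm and α/2 = 48°, tan(α/2) ≈ 1.11061, so f ≈ 14.5485 / 2.22123 ≈ 6.5498 mm.

6.550 mm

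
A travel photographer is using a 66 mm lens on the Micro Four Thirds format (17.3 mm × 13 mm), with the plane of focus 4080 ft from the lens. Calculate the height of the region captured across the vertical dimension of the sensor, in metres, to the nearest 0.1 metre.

dₒ: 4080 ft × 304.8 mm/ft = 1243583.96 mm.
Similar triangles through the lens centre give W/dₒ = h/dᵢ; with 1/f = 1/dₒ + 1/dᵢ this gives W = h·(dₒ − f)/f.
W = 13 mm × (1.24358e+06 − 66) / 66 = 13 × 18841.1812 ≈ 244935.356 mm = 244.935 m.

244.9 m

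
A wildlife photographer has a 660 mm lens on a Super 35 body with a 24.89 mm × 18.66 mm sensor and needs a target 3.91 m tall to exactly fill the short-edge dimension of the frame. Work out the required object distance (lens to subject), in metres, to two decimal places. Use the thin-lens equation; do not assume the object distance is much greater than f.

W: 3.91 m = 3910 mm.
Magnification m = h/W = dᵢ/dₒ; combined with 1/f = 1/dₒ + 1/dᵢ this gives dₒ = f·(1 + W/h).
dₒ = 660 mm × (1 + 3910/18.66) = 660 × 210.5391 ≈ 138955.820 mm = 138.956 m.

138.96 m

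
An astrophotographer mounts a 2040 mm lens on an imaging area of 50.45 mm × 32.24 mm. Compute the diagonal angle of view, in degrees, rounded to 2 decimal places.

1.68°

Sensor diagonal = √(50.45² + 32.24²) = √3584.6201 ≈ 59.8717 mm.
Angle of view α = 2·arctan(d/2f) with d = 59.8717 mm and f = 2040 mm.
d/2f = 0.01467; arctan(0.01467) ≈ 0.8407°, so α ≈ 1.6814°.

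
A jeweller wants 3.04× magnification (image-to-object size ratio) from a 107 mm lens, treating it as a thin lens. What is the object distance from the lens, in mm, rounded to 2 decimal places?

142.20 mm

With m = dᵢ/dₒ and 1/f = 1/dₒ + 1/dᵢ, substituting dᵢ = m·dₒ gives 1/f = (1 + 1/m)/dₒ, hence dₒ = f·(1 + 1/m).
dₒ = 107 × (1 + 1/3.04) = 107 × 1.32895 ≈ 142.197 mm.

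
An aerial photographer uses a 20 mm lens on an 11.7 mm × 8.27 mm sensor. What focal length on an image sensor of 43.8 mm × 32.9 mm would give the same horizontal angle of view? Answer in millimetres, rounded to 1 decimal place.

Equal angle of view means equal width/f ratio, so f₂ = f₁ · (width₂/width₁) = 20 × 43.8/11.7.
f₂ = 20 × 3.74359 ≈ 74.872 mm.

74.9 mm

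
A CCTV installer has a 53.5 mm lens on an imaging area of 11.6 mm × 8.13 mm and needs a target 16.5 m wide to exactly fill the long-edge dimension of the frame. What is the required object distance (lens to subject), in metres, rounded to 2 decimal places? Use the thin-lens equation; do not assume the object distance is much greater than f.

76.15 m

W: 16.5 m = 16500 mm.
Magnification m = w/W = dᵢ/dₒ; combined with 1/f = 1/dₒ + 1/dᵢ this gives dₒ = f·(1 + W/w).
dₒ = 53.5 mm × (1 + 16500/11.6) = 53.5 × 1423.4138 ≈ 76152.638 mm = 76.1526 m.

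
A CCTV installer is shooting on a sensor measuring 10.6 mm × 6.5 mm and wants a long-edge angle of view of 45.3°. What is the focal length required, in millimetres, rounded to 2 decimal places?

From α = 2·arctan(w/2f) we get f = w / (2·tan(α/2)).
With w = 10.6 mm and α/2 = 22.65°, tan(α/2) ≈ 0.41728, so f ≈ 10.6 / 0.83457 ≈ 12.7012 mm.

12.70 mm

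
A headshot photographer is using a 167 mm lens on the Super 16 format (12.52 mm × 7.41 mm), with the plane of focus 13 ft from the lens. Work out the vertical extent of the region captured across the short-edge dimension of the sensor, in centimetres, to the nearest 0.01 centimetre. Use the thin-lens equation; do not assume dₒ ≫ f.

dₒ: 13 ft × 304.8 mm/ft = 3962.40 mm.
Similar triangles through the lens centre give W/dₒ = h/dᵢ; with 1/f = 1/dₒ + 1/dᵢ this gives W = h·(dₒ − f)/f.
W = 7.41 mm × (3962.4 − 167) / 167 = 7.41 × 22.7269 ≈ 168.407 mm = 16.8407 cm.

16.84 cm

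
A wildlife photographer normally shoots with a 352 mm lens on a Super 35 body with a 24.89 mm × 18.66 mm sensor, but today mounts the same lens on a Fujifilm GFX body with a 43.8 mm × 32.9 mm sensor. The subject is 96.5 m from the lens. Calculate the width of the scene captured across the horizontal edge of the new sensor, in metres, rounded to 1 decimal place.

The focal length stays 352 mm; the relevant sensor dimension is now w = 43.8 mm. Object distance dₒ = 96.5 m = 96500 mm.
Thin-lens field width W = w·(dₒ − f)/f = 43.8 × (96500 − 352)/352 ≈ 11963.870 mm = 11.9639 m.

12.0 m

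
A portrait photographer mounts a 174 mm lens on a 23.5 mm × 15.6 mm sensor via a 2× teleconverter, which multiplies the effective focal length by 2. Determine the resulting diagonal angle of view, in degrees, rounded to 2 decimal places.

4.64°

Effective focal length f = 174 × 2 = 348 mm.
Sensor diagonal = √(23.5² + 15.6²) = √795.6100 ≈ 28.2066 mm.
α = 2·arctan(28.207 / (2 × 348)) = 2·arctan(0.04053) ≈ 4.6415°.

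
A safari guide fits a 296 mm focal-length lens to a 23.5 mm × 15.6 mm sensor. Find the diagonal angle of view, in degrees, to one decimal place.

Sensor diagonal = √(23.5² + 15.6²) = √795.6100 ≈ 28.2066 mm.
Angle of view α = 2·arctan(d/2f) with d = 28.2066 mm and f = 296 mm.
d/2f = 0.04765; arctan(0.04765) ≈ 2.7279°, so α ≈ 5.4557°.

5.5°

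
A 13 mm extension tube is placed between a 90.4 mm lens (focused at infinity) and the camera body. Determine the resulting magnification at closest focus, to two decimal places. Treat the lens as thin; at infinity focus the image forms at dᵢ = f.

The tube moves the image plane from f to f + e, so dᵢ = 90.4 + 13 = 103.4 mm. Focus is achieved when 1/f = 1/dₒ + 1/dᵢ, giving dₒ = 1/(1/f − 1/(f+e)).
Magnification m = dᵢ/dₒ = (f+e)·(1/f − 1/(f+e)) = e/f = 13/90.4 ≈ 0.1438.

0.14×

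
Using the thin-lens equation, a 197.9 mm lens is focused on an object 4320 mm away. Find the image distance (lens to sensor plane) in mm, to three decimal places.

207.401 mm

1/dᵢ = 1/f − 1/dₒ = 1/197.9 − 1/4320 = 0.0048216 mm⁻¹.
dᵢ = 1/0.0048216 ≈ 207.4011 mm.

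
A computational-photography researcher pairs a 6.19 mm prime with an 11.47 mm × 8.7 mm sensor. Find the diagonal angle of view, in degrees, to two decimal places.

98.61°

Sensor diagonal = √(11.47² + 8.7²) = √207.2509 ≈ 14.3962 mm.
Angle of view α = 2·arctan(d/2f) with d = 14.3962 mm and f = 6.19 mm.
d/2f = 1.16286; arctan(1.16286) ≈ 49.3062°, so α ≈ 98.6123°.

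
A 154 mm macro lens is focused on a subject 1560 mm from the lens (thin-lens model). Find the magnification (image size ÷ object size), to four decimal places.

0.1095×

Thin lens: 1/f = 1/dₒ + 1/dᵢ → 1/dᵢ = 1/154 − 1/1560 = 0.0058525 mm⁻¹, so dᵢ ≈ 170.8677 mm.
Magnification m = dᵢ/dₒ = 170.8677/1560 ≈ 0.10953.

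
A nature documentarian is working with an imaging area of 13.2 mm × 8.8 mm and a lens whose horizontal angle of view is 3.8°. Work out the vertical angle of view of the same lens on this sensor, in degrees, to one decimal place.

2.5°

From the horizontal AOV: f = 13.2 / (2·tan(1.9°)) = 13.2 / 0.06635 ≈ 198.9545 mm.
Vertical AOV = 2·arctan(8.8 / (2 × 198.9545)) = 2·arctan(0.02212) ≈ 2.5338°.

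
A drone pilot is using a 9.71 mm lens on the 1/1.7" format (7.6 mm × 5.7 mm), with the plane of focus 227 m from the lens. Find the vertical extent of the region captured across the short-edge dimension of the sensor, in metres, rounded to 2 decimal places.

dₒ: 227 m = 227000 mm.
Similar triangles through the lens centre give W/dₒ = h/dᵢ; with 1/f = 1/dₒ + 1/dᵢ this gives W = h·(dₒ − f)/f.
W = 5.7 mm × (227000 − 9.71) / 9.71 = 5.7 × 23376.9609 ≈ 133248.677 mm = 133.249 m.

133.25 m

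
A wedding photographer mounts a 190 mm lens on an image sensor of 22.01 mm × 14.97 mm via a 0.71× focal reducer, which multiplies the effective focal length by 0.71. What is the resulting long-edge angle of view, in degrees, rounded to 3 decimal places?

Effective focal length f = 190 × 0.71 = 134.9 mm.
α = 2·arctan(22.01 / (2 × 134.9)) = 2·arctan(0.08158) ≈ 9.3276°.

9.328°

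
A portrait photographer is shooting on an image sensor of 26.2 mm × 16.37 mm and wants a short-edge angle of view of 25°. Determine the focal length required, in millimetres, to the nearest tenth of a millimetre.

36.9 mm

From α = 2·arctan(h/2f) we get f = h / (2·tan(α/2)).
With h = 16.37 mm and α/2 = 12.5°, tan(α/2) ≈ 0.22169, so f ≈ 16.37 / 0.44339 ≈ 36.9201 mm.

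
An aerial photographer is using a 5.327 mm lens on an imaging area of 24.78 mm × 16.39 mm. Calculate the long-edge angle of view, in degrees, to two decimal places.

Angle of view α = 2·arctan(w/2f) with w = 24.78 mm and f = 5.327 mm.
w/2f = 2.32589; arctan(2.32589) ≈ 66.7350°, so α ≈ 133.4701°.

133.47°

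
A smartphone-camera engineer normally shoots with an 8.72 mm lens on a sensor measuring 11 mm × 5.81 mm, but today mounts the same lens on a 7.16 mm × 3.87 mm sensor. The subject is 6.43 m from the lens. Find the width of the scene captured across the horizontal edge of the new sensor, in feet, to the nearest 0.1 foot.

17.3 ft

The focal length stays 8.72 mm; the relevant sensor dimension is now w = 7.16 mm. Object distance dₒ = 6.43 m = 6430 mm.
Thin-lens field width W = w·(dₒ − f)/f = 7.16 × (6430 − 8.72)/8.72 ≈ 5272.519 mm = 5272.519/304.8 ft = 17.2983 ft.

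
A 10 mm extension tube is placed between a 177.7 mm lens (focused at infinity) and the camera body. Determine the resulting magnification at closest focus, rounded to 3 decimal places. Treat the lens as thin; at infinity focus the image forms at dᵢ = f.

The tube moves the image plane from f to f + e, so dᵢ = 177.7 + 10 = 187.7 mm. Focus is achieved when 1/f = 1/dₒ + 1/dᵢ, giving dₒ = 1/(1/f − 1/(f+e)).
Magnification m = dᵢ/dₒ = (f+e)·(1/f − 1/(f+e)) = e/f = 10/177.7 ≈ 0.0563.

0.056×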